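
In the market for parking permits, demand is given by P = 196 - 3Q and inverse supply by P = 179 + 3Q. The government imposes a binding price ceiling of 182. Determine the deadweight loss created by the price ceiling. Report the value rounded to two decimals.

Free-market equilibrium: 196 - 3Q = 179 + 3Q gives Q* = 2.8333, P* = 187.5.
At P = 182, sellers supply (182 - 179)/3 = 1 while buyers want more, so the quantity traded is 1 at price 182.
At Q = 1 the demand price is 193 and the supply price is 182. Deadweight loss is the triangle between the curves from 1 to 2.8333: (1/2)(193 - 182)(2.8333 - 1) = 10.0833.

10.08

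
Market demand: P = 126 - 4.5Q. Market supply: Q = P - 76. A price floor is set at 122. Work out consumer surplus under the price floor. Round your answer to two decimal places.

Rewriting supply in inverse form: P = 76 + Q.
Free-market equilibrium: 126 - 4.5Q = 76 + Q gives Q* = 9.0909, P* = 85.0909.
At the floor price 122, quantity demanded is (126 - 122)/4.5 = 0.8889; demand is the short side, so Q = 0.8889 trades at P = 122.
CS is the triangle under demand above 122: (1/2)(0.8889)(126 - 122) = 1.7778.

1.78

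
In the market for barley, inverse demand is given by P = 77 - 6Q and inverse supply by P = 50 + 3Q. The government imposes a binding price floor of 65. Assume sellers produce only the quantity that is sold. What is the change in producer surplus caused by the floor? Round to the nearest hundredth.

Free-market equilibrium: 77 - 6Q = 50 + 3Q gives Q* = 3, P* = 59.
At the floor price 65, quantity demanded is (77 - 65)/6 = 2; demand is the short side, so Q = 2 trades at P = 65.
PS goes from (1/2)(3)(9) = 13.5 to 24 (computed as (65 - 50)(2) - (1/2)(3)(2)^2), a change of 10.5.

10.50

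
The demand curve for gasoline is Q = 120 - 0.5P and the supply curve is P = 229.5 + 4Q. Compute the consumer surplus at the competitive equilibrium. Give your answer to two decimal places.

3.06

Rewriting demand in inverse form: P = 240 - 2Q.
Equilibrium: 240 - 2Q = 229.5 + 4Q, so Q* = 1.75 and P* = 236.5.
CS is the area between the demand curve and P* from 0 to Q*: (1/2)(1.75)(3.5) = 3.0625.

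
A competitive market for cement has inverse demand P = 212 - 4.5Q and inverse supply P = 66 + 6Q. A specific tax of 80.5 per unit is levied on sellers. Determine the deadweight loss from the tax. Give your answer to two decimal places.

308.58

Without the tax, 212 - 4.5Q = 66 + 6Q so Q* = 13.9048 and P* = 149.4286.
With the tax, sellers need 80.5 more per unit: 212 - 4.5Q = 66 + 6Q + 80.5, so Q_t = 6.2381. Buyers pay P_b = 183.9286; sellers receive P_s = P_b - 80.5 = 103.4286.
Deadweight loss is the triangle between the curves from Q_t to Q*: (1/2)(13.9048 - 6.2381)(80.5) = 308.5833.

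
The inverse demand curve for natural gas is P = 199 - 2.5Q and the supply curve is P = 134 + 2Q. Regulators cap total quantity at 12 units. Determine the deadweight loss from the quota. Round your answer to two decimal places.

Unrestricted equilibrium: Q* = (199 - 134)/(2.5 + 2) = 14.4444.
At Q = 12 the demand price is 199 - 2.5(12) = 169 and the supply price is 134 + 2(12) = 158.
DWL = (1/2)(gap between curves at 12) x (Q* - 12) = (1/2)(11)(2.4444) = 13.4444.

13.44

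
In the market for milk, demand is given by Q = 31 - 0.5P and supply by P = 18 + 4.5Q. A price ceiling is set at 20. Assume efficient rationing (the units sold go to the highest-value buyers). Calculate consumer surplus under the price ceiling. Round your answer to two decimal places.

Rewriting demand in inverse form: P = 62 - 2Q.
Without the control, 62 - 2Q = 18 + 4.5Q so Q* = 6.7692 and P* = 48.4615.
At the ceiling price 20, quantity supplied is (20 - 18)/4.5 = 0.4444; supply is the short side, so Q = 0.4444 trades at P = 20.
The demand price at Q = 0.4444 is 61.1111. CS is the trapezoid between demand and 20 over [0, 0.4444]: (1/2)[(62 - 20) + (61.1111 - 20)](0.4444) = 18.4691.

18.47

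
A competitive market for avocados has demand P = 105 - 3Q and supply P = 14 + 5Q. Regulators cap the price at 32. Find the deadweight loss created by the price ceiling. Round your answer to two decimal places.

241.80

Free-market equilibrium: 105 - 3Q = 14 + 5Q gives Q* = 11.375, P* = 70.875.
At the ceiling price 32, quantity supplied is (32 - 14)/5 = 3.6; supply is the short side, so Q = 3.6 trades at P = 32.
At Q = 3.6 the demand price is 94.2 and the supply price is 32. Deadweight loss is the triangle between the curves from 3.6 to 11.375: (1/2)(94.2 - 32)(11.375 - 3.6) = 241.8025.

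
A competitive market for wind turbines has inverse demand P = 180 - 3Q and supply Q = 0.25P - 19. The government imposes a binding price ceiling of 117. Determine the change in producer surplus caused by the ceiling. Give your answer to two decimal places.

-231.34

Rewriting supply in inverse form: P = 76 + 4Q.
Free-market equilibrium: 180 - 3Q = 76 + 4Q gives Q* = 14.8571, P* = 135.4286.
At the ceiling price 117, quantity supplied is (117 - 76)/4 = 10.25; supply is the short side, so Q = 10.25 trades at P = 117.
PS goes from (1/2)(14.8571)(59.4286) = 441.4694 to 210.125 (computed as (117 - 76)(10.25) - (1/2)(4)(10.25)^2), a change of -231.3444.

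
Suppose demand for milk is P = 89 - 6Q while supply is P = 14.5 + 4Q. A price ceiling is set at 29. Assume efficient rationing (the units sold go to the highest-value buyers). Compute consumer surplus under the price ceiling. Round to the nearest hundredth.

178.08

Without the control, 89 - 6Q = 14.5 + 4Q so Q* = 7.45 and P* = 44.3.
At the ceiling price 29, quantity supplied is (29 - 14.5)/4 = 3.625; supply is the short side, so Q = 3.625 trades at P = 29.
The demand price at Q = 3.625 is 67.25. CS is the trapezoid between demand and 29 over [0, 3.625]: (1/2)[(89 - 29) + (67.25 - 29)](3.625) = 178.0781.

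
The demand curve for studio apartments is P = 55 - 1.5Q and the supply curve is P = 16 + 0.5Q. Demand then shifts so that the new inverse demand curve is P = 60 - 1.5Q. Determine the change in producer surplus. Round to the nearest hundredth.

25.94

Initial equilibrium: Q_0 = 19.5, P_0 = 25.75; CS_0 = (1/2)(19.5)(29.25) = 285.1875, PS_0 = (1/2)(19.5)(9.75) = 95.0625.
New equilibrium: 60 - 1.5Q = 16 + 0.5Q gives Q_1 = 22, P_1 = 27; CS_1 = 363, PS_1 = 121.
Change in producer surplus = 121 - 95.0625 = 25.9375.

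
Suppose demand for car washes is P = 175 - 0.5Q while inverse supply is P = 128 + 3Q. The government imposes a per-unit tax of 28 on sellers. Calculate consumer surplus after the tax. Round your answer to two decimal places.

7.37

Pre-tax equilibrium: 175 - 0.5Q = 128 + 3Q gives Q* = 13.4286, P* = 168.2857.
With the tax, sellers need 28 more per unit: 175 - 0.5Q = 128 + 3Q + 28, so Q_t = 5.4286. Buyers pay P_b = 172.2857; sellers receive P_s = P_b - 28 = 144.2857.
Consumer surplus is the triangle under demand above P_b: (1/2)(5.4286)(175 - 172.2857) = 7.3673.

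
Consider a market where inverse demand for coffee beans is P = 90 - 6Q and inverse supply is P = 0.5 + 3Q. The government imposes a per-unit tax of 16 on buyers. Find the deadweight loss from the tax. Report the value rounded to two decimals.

14.22

Pre-tax equilibrium: 90 - 6Q = 0.5 + 3Q gives Q* = 9.9444, P* = 30.3333.
With the tax, buyers' net willingness to pay falls by 16: (90 - 16) - 6Q = 0.5 + 3Q, so Q_t = 8.1667. Buyers pay P_b = 41; sellers receive P_s = P_b - 16 = 25.
The welfare triangle lost has base Q* - Q_t = 1.7778 and height t = 16, so DWL = (1/2)(1.7778)(16) = 14.2222.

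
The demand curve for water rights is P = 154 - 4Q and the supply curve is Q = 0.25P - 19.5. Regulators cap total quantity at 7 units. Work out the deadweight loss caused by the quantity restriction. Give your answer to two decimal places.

Rewriting supply in inverse form: P = 78 + 4Q.
Unrestricted equilibrium: Q* = (154 - 78)/(4 + 4) = 9.5.
At Q = 7 the demand price is 154 - 4(7) = 126 and the supply price is 78 + 4(7) = 106.
Deadweight loss is the triangle between the curves from 7 to 9.5: (1/2)(126 - 106)(9.5 - 7) = 25.

25.00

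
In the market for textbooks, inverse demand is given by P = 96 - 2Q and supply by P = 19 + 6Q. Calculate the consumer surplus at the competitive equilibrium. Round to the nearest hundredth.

92.64

Setting demand equal to supply, 77 = 8Q, so Q* = 9.625 and P* = 76.75.
Consumer surplus is the triangle under demand above P*: (1/2)(9.625)(96 - 76.75) = (1/2)(9.625)(19.25) = 92.6406.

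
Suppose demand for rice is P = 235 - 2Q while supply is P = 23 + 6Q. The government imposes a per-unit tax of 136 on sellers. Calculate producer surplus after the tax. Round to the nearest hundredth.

Pre-tax equilibrium: 235 - 2Q = 23 + 6Q gives Q* = 26.5, P* = 182.
With the tax, sellers need 136 more per unit: 235 - 2Q = 23 + 6Q + 136, so Q_t = 9.5. Buyers pay P_b = 216; sellers receive P_s = P_b - 136 = 80.
Producer surplus is the triangle above supply below P_s: (1/2)(9.5)(80 - 23) = 270.75.

270.75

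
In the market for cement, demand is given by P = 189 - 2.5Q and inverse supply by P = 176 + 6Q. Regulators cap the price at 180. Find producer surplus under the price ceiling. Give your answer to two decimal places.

Free-market equilibrium: 189 - 2.5Q = 176 + 6Q gives Q* = 1.5294, P* = 185.1765.
At P = 180, sellers supply (180 - 176)/6 = 0.6667 while buyers want more, so the quantity traded is 0.6667 at price 180.
PS is the triangle above supply below 180: (1/2)(0.6667)(180 - 176) = 1.3333.

1.33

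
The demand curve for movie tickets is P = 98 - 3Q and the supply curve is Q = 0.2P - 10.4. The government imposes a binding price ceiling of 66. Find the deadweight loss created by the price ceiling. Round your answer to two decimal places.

34.81

Rewriting supply in inverse form: P = 52 + 5Q.
Free-market equilibrium: 98 - 3Q = 52 + 5Q gives Q* = 5.75, P* = 80.75.
At P = 66, sellers supply (66 - 52)/5 = 2.8 while buyers want more, so the quantity traded is 2.8 at price 66.
At Q = 2.8 the demand price is 89.6 and the supply price is 66. Deadweight loss is the triangle between the curves from 2.8 to 5.75: (1/2)(89.6 - 66)(5.75 - 2.8) = 34.81.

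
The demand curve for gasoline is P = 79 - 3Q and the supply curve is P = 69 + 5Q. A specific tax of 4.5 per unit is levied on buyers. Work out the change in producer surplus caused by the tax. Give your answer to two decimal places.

Without the tax, 79 - 3Q = 69 + 5Q so Q* = 1.25 and P* = 75.25.
With the tax, buyers' net willingness to pay falls by 4.5: (79 - 4.5) - 3Q = 69 + 5Q, so Q_t = 0.6875. Buyers pay P_b = 76.9375; sellers receive P_s = P_b - 4.5 = 72.4375.
PS falls from (1/2)(1.25)(6.25) = 3.9062 to (1/2)(0.6875)(3.4375) = 1.1816, a change of -2.7246.

-2.72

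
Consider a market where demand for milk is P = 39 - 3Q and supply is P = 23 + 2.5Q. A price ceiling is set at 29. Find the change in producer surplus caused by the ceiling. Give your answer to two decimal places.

Without the control, 39 - 3Q = 23 + 2.5Q so Q* = 2.9091 and P* = 30.2727.
At P = 29, sellers supply (29 - 23)/2.5 = 2.4 while buyers want more, so the quantity traded is 2.4 at price 29.
PS goes from (1/2)(2.9091)(7.2727) = 10.5785 to 7.2 (computed as (29 - 23)(2.4) - (1/2)(2.5)(2.4)^2), a change of -3.3785.

-3.38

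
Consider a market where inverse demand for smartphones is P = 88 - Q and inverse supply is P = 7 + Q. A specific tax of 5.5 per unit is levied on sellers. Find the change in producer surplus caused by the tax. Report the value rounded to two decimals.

-107.59

Pre-tax equilibrium: 88 - Q = 7 + Q gives Q* = 40.5, P* = 47.5.
A tax on sellers shifts supply up by 5.5: 88 - Q = 7 + Q + 5.5, so Q_t = 37.75. Buyers pay P_b = 50.25; sellers receive P_s = P_b - 5.5 = 44.75.
PS falls from (1/2)(40.5)(40.5) = 820.125 to (1/2)(37.75)(37.75) = 712.5312, a change of -107.5938.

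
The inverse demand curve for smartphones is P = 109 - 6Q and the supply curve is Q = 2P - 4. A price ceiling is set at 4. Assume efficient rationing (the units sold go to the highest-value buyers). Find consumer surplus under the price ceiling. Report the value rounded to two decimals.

372.00

Rewriting supply in inverse form: P = 2 + 0.5Q.
Free-market equilibrium: 109 - 6Q = 2 + 0.5Q gives Q* = 16.4615, P* = 10.2308.
At the ceiling price 4, quantity supplied is (4 - 2)/0.5 = 4; supply is the short side, so Q = 4 trades at P = 4.
The demand price at Q = 4 is 85. CS is the trapezoid between demand and 4 over [0, 4]: (1/2)[(109 - 4) + (85 - 4)](4) = 372.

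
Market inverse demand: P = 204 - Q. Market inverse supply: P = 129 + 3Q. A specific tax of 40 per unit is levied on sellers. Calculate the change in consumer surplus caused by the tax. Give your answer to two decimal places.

-137.50

Without the tax, 204 - Q = 129 + 3Q so Q* = 18.75 and P* = 185.25.
A tax on sellers shifts supply up by 40: 204 - Q = 129 + 3Q + 40, so Q_t = 8.75. Buyers pay P_b = 195.25; sellers receive P_s = P_b - 40 = 155.25.
CS falls from (1/2)(18.75)(18.75) = 175.7812 to (1/2)(8.75)(8.75) = 38.2812, a change of -137.5.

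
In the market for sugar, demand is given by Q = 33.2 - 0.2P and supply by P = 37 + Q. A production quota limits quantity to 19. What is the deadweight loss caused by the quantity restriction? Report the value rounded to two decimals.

18.75

Rewriting demand in inverse form: P = 166 - 5Q.
Unrestricted equilibrium: Q* = (166 - 37)/(5 + 1) = 21.5.
At Q = 19 the demand price is 166 - 5(19) = 71 and the supply price is 37 + (19) = 56.
DWL = (1/2)(gap between curves at 19) x (Q* - 19) = (1/2)(15)(2.5) = 18.75.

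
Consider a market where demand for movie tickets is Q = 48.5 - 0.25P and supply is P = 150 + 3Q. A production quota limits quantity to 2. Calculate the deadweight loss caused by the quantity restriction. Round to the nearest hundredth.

64.29

Rewriting demand in inverse form: P = 194 - 4Q.
Without the quota, 194 - 4Q = 150 + 3Q gives Q* = 6.2857.
At Q = 2 the demand price is 194 - 4(2) = 186 and the supply price is 150 + 3(2) = 156.
DWL = (1/2)(gap between curves at 2) x (Q* - 2) = (1/2)(30)(4.2857) = 64.2857.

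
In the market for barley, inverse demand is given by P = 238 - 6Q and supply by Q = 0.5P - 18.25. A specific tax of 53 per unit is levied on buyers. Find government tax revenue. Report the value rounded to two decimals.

983.81

Rewriting supply in inverse form: P = 36.5 + 2Q.
Without the tax, 238 - 6Q = 36.5 + 2Q so Q* = 25.1875 and P* = 86.875.
A tax on buyers shifts demand down by 53: (238 - 53) - 6Q = 36.5 + 2Q, so Q_t = 18.5625. Buyers pay P_b = 126.625; sellers receive P_s = P_b - 53 = 73.625.
Tax revenue = t x Q_t = 53 x 18.5625 = 983.8125.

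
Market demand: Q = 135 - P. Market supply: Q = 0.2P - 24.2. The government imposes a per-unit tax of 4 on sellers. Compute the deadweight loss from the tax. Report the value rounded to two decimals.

Rewriting demand in inverse form: P = 135 - Q.
Rewriting supply in inverse form: P = 121 + 5Q.
Pre-tax equilibrium: 135 - Q = 121 + 5Q gives Q* = 2.3333, P* = 132.6667.
A tax on sellers shifts supply up by 4: 135 - Q = 121 + 5Q + 4, so Q_t = 1.6667. Buyers pay P_b = 133.3333; sellers receive P_s = P_b - 4 = 129.3333.
The welfare triangle lost has base Q* - Q_t = 0.6667 and height t = 4, so DWL = (1/2)(0.6667)(4) = 1.3333.

1.33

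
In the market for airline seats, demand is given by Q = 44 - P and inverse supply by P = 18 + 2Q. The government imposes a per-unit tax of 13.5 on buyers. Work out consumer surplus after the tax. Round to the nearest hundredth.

8.68

Rewriting demand in inverse form: P = 44 - Q.
Pre-tax equilibrium: 44 - Q = 18 + 2Q gives Q* = 8.6667, P* = 35.3333.
With the tax, buyers' net willingness to pay falls by 13.5: (44 - 13.5) - Q = 18 + 2Q, so Q_t = 4.1667. Buyers pay P_b = 39.8333; sellers receive P_s = P_b - 13.5 = 26.3333.
CS = (1/2)(Q_t)(44 - P_b) = (1/2)(4.1667)(4.1667) = 8.6806.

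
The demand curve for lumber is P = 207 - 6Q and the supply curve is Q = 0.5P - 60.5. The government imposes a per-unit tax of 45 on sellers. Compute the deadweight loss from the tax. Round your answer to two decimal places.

Rewriting supply in inverse form: P = 121 + 2Q.
Without the tax, 207 - 6Q = 121 + 2Q so Q* = 10.75 and P* = 142.5.
With the tax, sellers need 45 more per unit: 207 - 6Q = 121 + 2Q + 45, so Q_t = 5.125. Buyers pay P_b = 176.25; sellers receive P_s = P_b - 45 = 131.25.
The welfare triangle lost has base Q* - Q_t = 5.625 and height t = 45, so DWL = (1/2)(5.625)(45) = 126.5625.

126.56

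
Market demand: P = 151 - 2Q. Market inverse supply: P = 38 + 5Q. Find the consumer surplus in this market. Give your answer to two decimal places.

260.59

Equilibrium: 151 - 2Q = 38 + 5Q, so Q* = 16.1429 and P* = 118.7143.
The demand choke price is 151, so CS = (1/2)(Q*)(151 - P*) = (1/2)(16.1429)(32.2857) = 260.5918.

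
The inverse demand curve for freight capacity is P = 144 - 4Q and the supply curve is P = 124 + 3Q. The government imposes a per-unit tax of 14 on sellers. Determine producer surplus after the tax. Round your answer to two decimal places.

1.10

Without the tax, 144 - 4Q = 124 + 3Q so Q* = 2.8571 and P* = 132.5714.
With the tax, sellers need 14 more per unit: 144 - 4Q = 124 + 3Q + 14, so Q_t = 0.8571. Buyers pay P_b = 140.5714; sellers receive P_s = P_b - 14 = 126.5714.
PS = (1/2)(Q_t)(P_s - 124) = (1/2)(0.8571)(2.5714) = 1.102.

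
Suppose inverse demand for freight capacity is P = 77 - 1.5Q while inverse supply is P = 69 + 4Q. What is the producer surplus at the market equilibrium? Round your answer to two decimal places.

Setting demand equal to supply, 8 = 5.5Q, so Q* = 1.4545 and P* = 74.8182.
PS is the area between P* and the supply curve from 0 to Q*: (1/2)(1.4545)(5.8182) = 4.2314.

4.23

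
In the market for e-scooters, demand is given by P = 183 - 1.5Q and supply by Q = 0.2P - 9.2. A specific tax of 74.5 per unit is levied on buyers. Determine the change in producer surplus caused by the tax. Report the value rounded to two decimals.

Rewriting supply in inverse form: P = 46 + 5Q.
Pre-tax equilibrium: 183 - 1.5Q = 46 + 5Q gives Q* = 21.0769, P* = 151.3846.
With the tax, buyers' net willingness to pay falls by 74.5: (183 - 74.5) - 1.5Q = 46 + 5Q, so Q_t = 9.6154. Buyers pay P_b = 168.5769; sellers receive P_s = P_b - 74.5 = 94.0769.
Producers lose the trapezoid between P_s and P* out to Q_t plus the triangle from Q_t to Q*: change in PS = 231.1391 - 1110.5917 = -879.4527.

-879.45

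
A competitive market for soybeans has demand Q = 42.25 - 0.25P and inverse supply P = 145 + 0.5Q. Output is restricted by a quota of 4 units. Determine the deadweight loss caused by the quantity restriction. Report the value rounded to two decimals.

Rewriting demand in inverse form: P = 169 - 4Q.
Without the quota, 169 - 4Q = 145 + 0.5Q gives Q* = 5.3333.
At Q = 4 the demand price is 169 - 4(4) = 153 and the supply price is 145 + 0.5(4) = 147.
DWL = (1/2)(gap between curves at 4) x (Q* - 4) = (1/2)(6)(1.3333) = 4.

4.00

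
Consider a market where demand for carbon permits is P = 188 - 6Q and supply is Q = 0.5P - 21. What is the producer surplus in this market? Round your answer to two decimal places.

Rewriting supply in inverse form: P = 42 + 2Q.
Equilibrium: 188 - 6Q = 42 + 2Q, so Q* = 18.25 and P* = 78.5.
Producer surplus is the triangle above supply below P*: (1/2)(18.25)(78.5 - 42) = (1/2)(18.25)(36.5) = 333.0625.

333.06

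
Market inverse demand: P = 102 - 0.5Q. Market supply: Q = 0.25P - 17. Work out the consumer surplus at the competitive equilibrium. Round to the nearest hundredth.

Rewriting supply in inverse form: P = 68 + 4Q.
Set 102 - 0.5Q = 68 + 4Q, which gives 34 = 4.5Q, so Q* = 7.5556 and P* = 102 - 0.5(7.5556) = 98.2222.
The demand choke price is 102, so CS = (1/2)(Q*)(102 - P*) = (1/2)(7.5556)(3.7778) = 14.2716.

14.27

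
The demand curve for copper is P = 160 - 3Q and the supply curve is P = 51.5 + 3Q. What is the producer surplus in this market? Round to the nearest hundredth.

490.51

Set 160 - 3Q = 51.5 + 3Q, which gives 108.5 = 6Q, so Q* = 18.0833 and P* = 160 - 3(18.0833) = 105.75.
Producer surplus is the triangle above supply below P*: (1/2)(18.0833)(105.75 - 51.5) = (1/2)(18.0833)(54.25) = 490.5104.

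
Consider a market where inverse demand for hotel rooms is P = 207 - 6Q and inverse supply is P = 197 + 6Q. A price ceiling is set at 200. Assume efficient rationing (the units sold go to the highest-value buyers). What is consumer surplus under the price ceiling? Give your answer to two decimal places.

Free-market equilibrium: 207 - 6Q = 197 + 6Q gives Q* = 0.8333, P* = 202.
At P = 200, sellers supply (200 - 197)/6 = 0.5 while buyers want more, so the quantity traded is 0.5 at price 200.
The demand price at Q = 0.5 is 204. CS is the trapezoid between demand and 200 over [0, 0.5]: (1/2)[(207 - 200) + (204 - 200)](0.5) = 2.75.

2.75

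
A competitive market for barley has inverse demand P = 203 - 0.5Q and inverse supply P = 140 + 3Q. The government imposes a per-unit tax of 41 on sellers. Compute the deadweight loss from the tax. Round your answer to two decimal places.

240.14

Without the tax, 203 - 0.5Q = 140 + 3Q so Q* = 18 and P* = 194.
A tax on sellers shifts supply up by 41: 203 - 0.5Q = 140 + 3Q + 41, so Q_t = 6.2857. Buyers pay P_b = 199.8571; sellers receive P_s = P_b - 41 = 158.8571.
Deadweight loss is the triangle between the curves from Q_t to Q*: (1/2)(18 - 6.2857)(41) = 240.1429.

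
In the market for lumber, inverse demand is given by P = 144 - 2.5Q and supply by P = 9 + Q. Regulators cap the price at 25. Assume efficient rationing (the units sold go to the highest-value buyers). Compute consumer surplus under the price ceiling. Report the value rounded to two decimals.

Without the control, 144 - 2.5Q = 9 + Q so Q* = 38.5714 and P* = 47.5714.
At the ceiling price 25, quantity supplied is (25 - 9)/1 = 16; supply is the short side, so Q = 16 trades at P = 25.
The demand price at Q = 16 is 104. CS is the trapezoid between demand and 25 over [0, 16]: (1/2)[(144 - 25) + (104 - 25)](16) = 1584.

1584.00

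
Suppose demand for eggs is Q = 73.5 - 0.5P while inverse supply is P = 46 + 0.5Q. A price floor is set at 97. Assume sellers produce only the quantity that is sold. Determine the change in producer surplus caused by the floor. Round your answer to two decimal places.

710.71

Rewriting demand in inverse form: P = 147 - 2Q.
Free-market equilibrium: 147 - 2Q = 46 + 0.5Q gives Q* = 40.4, P* = 66.2.
At the floor price 97, quantity demanded is (147 - 97)/2 = 25; demand is the short side, so Q = 25 trades at P = 97.
PS goes from (1/2)(40.4)(20.2) = 408.04 to 1118.75 (computed as (97 - 46)(25) - (1/2)(0.5)(25)^2), a change of 710.71.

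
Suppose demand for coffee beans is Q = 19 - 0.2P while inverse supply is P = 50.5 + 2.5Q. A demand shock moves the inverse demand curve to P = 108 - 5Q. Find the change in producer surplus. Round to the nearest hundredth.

Rewriting demand in inverse form: P = 95 - 5Q.
Initial equilibrium: Q_0 = 5.9333, P_0 = 65.3333; CS_0 = (1/2)(5.9333)(29.6667) = 88.0111, PS_0 = (1/2)(5.9333)(14.8333) = 44.0056.
New equilibrium: 108 - 5Q = 50.5 + 2.5Q gives Q_1 = 7.6667, P_1 = 69.6667; CS_1 = 146.9444, PS_1 = 73.4722.
Change in producer surplus = 73.4722 - 44.0056 = 29.4667.

29.47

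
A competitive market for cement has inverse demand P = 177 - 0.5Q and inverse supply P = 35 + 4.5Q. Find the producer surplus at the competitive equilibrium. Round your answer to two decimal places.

1814.76

Set 177 - 0.5Q = 35 + 4.5Q, which gives 142 = 5Q, so Q* = 28.4 and P* = 177 - 0.5(28.4) = 162.8.
PS is the area between P* and the supply curve from 0 to Q*: (1/2)(28.4)(127.8) = 1814.76.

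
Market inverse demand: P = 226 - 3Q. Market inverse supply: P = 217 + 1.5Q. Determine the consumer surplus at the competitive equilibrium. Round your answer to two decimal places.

Setting demand equal to supply, 9 = 4.5Q, so Q* = 2 and P* = 220.
CS is the area between the demand curve and P* from 0 to Q*: (1/2)(2)(6) = 6.

6.00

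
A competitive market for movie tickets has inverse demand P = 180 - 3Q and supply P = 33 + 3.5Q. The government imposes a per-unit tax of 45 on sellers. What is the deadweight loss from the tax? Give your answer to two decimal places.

Pre-tax equilibrium: 180 - 3Q = 33 + 3.5Q gives Q* = 22.6154, P* = 112.1538.
With the tax, sellers need 45 more per unit: 180 - 3Q = 33 + 3.5Q + 45, so Q_t = 15.6923. Buyers pay P_b = 132.9231; sellers receive P_s = P_b - 45 = 87.9231.
Deadweight loss is the triangle between the curves from Q_t to Q*: (1/2)(22.6154 - 15.6923)(45) = 155.7692.

155.77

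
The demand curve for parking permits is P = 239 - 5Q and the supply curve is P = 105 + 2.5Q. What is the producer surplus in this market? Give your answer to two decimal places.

Equilibrium: 239 - 5Q = 105 + 2.5Q, so Q* = 17.8667 and P* = 149.6667.
Producer surplus is the triangle above supply below P*: (1/2)(17.8667)(149.6667 - 105) = (1/2)(17.8667)(44.6667) = 399.0222.

399.02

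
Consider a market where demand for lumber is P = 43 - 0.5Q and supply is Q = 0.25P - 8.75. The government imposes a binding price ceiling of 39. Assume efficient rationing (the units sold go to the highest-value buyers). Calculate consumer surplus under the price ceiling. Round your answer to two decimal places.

3.75

Rewriting supply in inverse form: P = 35 + 4Q.
Free-market equilibrium: 43 - 0.5Q = 35 + 4Q gives Q* = 1.7778, P* = 42.1111.
At the ceiling price 39, quantity supplied is (39 - 35)/4 = 1; supply is the short side, so Q = 1 trades at P = 39.
The demand price at Q = 1 is 42.5. CS is the trapezoid between demand and 39 over [0, 1]: (1/2)[(43 - 39) + (42.5 - 39)](1) = 3.75.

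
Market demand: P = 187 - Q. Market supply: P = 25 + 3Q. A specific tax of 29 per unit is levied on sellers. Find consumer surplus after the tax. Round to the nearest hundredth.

552.78

Without the tax, 187 - Q = 25 + 3Q so Q* = 40.5 and P* = 146.5.
A tax on sellers shifts supply up by 29: 187 - Q = 25 + 3Q + 29, so Q_t = 33.25. Buyers pay P_b = 153.75; sellers receive P_s = P_b - 29 = 124.75.
CS = (1/2)(Q_t)(187 - P_b) = (1/2)(33.25)(33.25) = 552.7812.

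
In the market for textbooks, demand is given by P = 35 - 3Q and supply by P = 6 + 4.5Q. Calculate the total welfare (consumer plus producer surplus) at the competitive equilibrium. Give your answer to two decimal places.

Setting demand equal to supply, 29 = 7.5Q, so Q* = 3.8667 and P* = 23.4.
Total surplus is the full triangle between the curves from 0 to Q*: (1/2)(3.8667)(35 - 6) = 56.0667.

56.07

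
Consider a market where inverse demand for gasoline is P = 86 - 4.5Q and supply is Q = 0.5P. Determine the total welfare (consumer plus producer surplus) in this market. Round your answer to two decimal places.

Rewriting supply in inverse form: P = 2Q.
Equilibrium: 86 - 4.5Q = 2Q, so Q* = 13.2308 and P* = 26.4615.
CS = (1/2)(13.2308)(59.5385) = 393.8698 and PS = (1/2)(13.2308)(26.4615) = 175.0533, so total surplus = 568.9231.

568.92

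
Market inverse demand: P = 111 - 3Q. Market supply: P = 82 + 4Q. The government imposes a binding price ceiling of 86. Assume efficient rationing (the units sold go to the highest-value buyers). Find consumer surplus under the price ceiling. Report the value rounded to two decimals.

Without the control, 111 - 3Q = 82 + 4Q so Q* = 4.1429 and P* = 98.5714.
At the ceiling price 86, quantity supplied is (86 - 82)/4 = 1; supply is the short side, so Q = 1 trades at P = 86.
The demand price at Q = 1 is 108. CS is the trapezoid between demand and 86 over [0, 1]: (1/2)[(111 - 86) + (108 - 86)](1) = 23.5.

23.50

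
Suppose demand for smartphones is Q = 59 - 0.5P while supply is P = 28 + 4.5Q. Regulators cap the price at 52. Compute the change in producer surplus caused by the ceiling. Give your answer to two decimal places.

Rewriting demand in inverse form: P = 118 - 2Q.
Free-market equilibrium: 118 - 2Q = 28 + 4.5Q gives Q* = 13.8462, P* = 90.3077.
At P = 52, sellers supply (52 - 28)/4.5 = 5.3333 while buyers want more, so the quantity traded is 5.3333 at price 52.
PS goes from (1/2)(13.8462)(62.3077) = 431.3609 to 64 (computed as (52 - 28)(5.3333) - (1/2)(4.5)(5.3333)^2), a change of -367.3609.

-367.36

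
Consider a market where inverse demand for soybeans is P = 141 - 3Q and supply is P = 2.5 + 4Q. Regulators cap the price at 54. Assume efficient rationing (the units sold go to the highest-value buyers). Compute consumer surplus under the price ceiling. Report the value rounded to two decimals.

Without the control, 141 - 3Q = 2.5 + 4Q so Q* = 19.7857 and P* = 81.6429.
At the ceiling price 54, quantity supplied is (54 - 2.5)/4 = 12.875; supply is the short side, so Q = 12.875 trades at P = 54.
The demand price at Q = 12.875 is 102.375. CS is the trapezoid between demand and 54 over [0, 12.875]: (1/2)[(141 - 54) + (102.375 - 54)](12.875) = 871.4766.

871.48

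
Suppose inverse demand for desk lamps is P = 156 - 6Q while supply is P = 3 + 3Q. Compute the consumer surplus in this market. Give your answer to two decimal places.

Equilibrium: 156 - 6Q = 3 + 3Q, so Q* = 17 and P* = 54.
Consumer surplus is the triangle under demand above P*: (1/2)(17)(156 - 54) = (1/2)(17)(102) = 867.

867.00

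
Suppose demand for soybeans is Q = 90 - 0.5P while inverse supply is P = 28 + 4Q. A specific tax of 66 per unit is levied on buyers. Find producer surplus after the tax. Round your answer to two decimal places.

Rewriting demand in inverse form: P = 180 - 2Q.
Pre-tax equilibrium: 180 - 2Q = 28 + 4Q gives Q* = 25.3333, P* = 129.3333.
A tax on buyers shifts demand down by 66: (180 - 66) - 2Q = 28 + 4Q, so Q_t = 14.3333. Buyers pay P_b = 151.3333; sellers receive P_s = P_b - 66 = 85.3333.
Producer surplus is the triangle above supply below P_s: (1/2)(14.3333)(85.3333 - 28) = 410.8889.

410.89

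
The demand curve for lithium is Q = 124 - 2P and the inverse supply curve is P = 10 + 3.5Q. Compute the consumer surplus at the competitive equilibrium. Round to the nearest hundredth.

42.25

Rewriting demand in inverse form: P = 62 - 0.5Q.
Setting demand equal to supply, 52 = 4Q, so Q* = 13 and P* = 55.5.
Consumer surplus is the triangle under demand above P*: (1/2)(13)(62 - 55.5) = (1/2)(13)(6.5) = 42.25.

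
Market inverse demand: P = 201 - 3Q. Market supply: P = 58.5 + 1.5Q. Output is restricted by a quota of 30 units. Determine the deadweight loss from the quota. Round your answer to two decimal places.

Unrestricted equilibrium: Q* = (201 - 58.5)/(3 + 1.5) = 31.6667.
At Q = 30 the demand price is 201 - 3(30) = 111 and the supply price is 58.5 + 1.5(30) = 103.5.
DWL = (1/2)(gap between curves at 30) x (Q* - 30) = (1/2)(7.5)(1.6667) = 6.25.

6.25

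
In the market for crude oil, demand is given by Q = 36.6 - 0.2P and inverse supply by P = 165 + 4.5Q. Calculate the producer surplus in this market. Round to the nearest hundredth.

8.08

Rewriting demand in inverse form: P = 183 - 5Q.
Setting demand equal to supply, 18 = 9.5Q, so Q* = 1.8947 and P* = 173.5263.
Producer surplus is the triangle above supply below P*: (1/2)(1.8947)(173.5263 - 165) = (1/2)(1.8947)(8.5263) = 8.0776.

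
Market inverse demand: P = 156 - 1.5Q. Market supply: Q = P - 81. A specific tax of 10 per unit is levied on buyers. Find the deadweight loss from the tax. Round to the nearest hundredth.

20.00

Rewriting supply in inverse form: P = 81 + Q.
Pre-tax equilibrium: 156 - 1.5Q = 81 + Q gives Q* = 30, P* = 111.
With the tax, buyers' net willingness to pay falls by 10: (156 - 10) - 1.5Q = 81 + Q, so Q_t = 26. Buyers pay P_b = 117; sellers receive P_s = P_b - 10 = 107.
The welfare triangle lost has base Q* - Q_t = 4 and height t = 10, so DWL = (1/2)(4)(10) = 20.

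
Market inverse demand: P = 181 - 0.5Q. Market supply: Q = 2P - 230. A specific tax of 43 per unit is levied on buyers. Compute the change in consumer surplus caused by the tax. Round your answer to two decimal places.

-956.75

Rewriting supply in inverse form: P = 115 + 0.5Q.
Pre-tax equilibrium: 181 - 0.5Q = 115 + 0.5Q gives Q* = 66, P* = 148.
A tax on buyers shifts demand down by 43: (181 - 43) - 0.5Q = 115 + 0.5Q, so Q_t = 23. Buyers pay P_b = 169.5; sellers receive P_s = P_b - 43 = 126.5.
CS falls from (1/2)(66)(33) = 1089 to (1/2)(23)(11.5) = 132.25, a change of -956.75.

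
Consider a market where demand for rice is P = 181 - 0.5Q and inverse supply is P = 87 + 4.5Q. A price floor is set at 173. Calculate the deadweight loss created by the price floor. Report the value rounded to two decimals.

Free-market equilibrium: 181 - 0.5Q = 87 + 4.5Q gives Q* = 18.8, P* = 171.6.
At the floor price 173, quantity demanded is (181 - 173)/0.5 = 16; demand is the short side, so Q = 16 trades at P = 173.
At Q = 16 the demand price is 173 and the supply price is 159. Deadweight loss is the triangle between the curves from 16 to 18.8: (1/2)(173 - 159)(18.8 - 16) = 19.6.

19.60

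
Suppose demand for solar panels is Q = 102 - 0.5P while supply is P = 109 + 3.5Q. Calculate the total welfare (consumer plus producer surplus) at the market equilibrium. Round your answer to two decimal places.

820.45

Rewriting demand in inverse form: P = 204 - 2Q.
Setting demand equal to supply, 95 = 5.5Q, so Q* = 17.2727 and P* = 169.4545.
Total surplus is the full triangle between the curves from 0 to Q*: (1/2)(17.2727)(204 - 109) = 820.4545.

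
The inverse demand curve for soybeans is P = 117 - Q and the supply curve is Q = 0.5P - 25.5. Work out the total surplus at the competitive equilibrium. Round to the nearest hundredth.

Rewriting supply in inverse form: P = 51 + 2Q.
Set 117 - Q = 51 + 2Q, which gives 66 = 3Q, so Q* = 22 and P* = 117 - (22) = 95.
CS = (1/2)(22)(22) = 242 and PS = (1/2)(22)(44) = 484, so total surplus = 726.

726.00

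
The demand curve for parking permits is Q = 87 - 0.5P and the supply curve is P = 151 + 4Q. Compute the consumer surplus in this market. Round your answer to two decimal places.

14.69

Rewriting demand in inverse form: P = 174 - 2Q.
Equilibrium: 174 - 2Q = 151 + 4Q, so Q* = 3.8333 and P* = 166.3333.
The demand choke price is 174, so CS = (1/2)(Q*)(174 - P*) = (1/2)(3.8333)(7.6667) = 14.6944.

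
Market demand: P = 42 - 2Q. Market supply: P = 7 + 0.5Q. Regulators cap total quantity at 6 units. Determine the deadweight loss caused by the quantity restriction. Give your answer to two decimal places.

Without the quota, 42 - 2Q = 7 + 0.5Q gives Q* = 14.
At Q = 6 the demand price is 42 - 2(6) = 30 and the supply price is 7 + 0.5(6) = 10.
DWL = (1/2)(gap between curves at 6) x (Q* - 6) = (1/2)(20)(8) = 80.

80.00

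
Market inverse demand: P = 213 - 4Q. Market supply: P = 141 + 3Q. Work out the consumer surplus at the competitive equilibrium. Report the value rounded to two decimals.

211.59

Setting demand equal to supply, 72 = 7Q, so Q* = 10.2857 and P* = 171.8571.
The demand choke price is 213, so CS = (1/2)(Q*)(213 - P*) = (1/2)(10.2857)(41.1429) = 211.5918.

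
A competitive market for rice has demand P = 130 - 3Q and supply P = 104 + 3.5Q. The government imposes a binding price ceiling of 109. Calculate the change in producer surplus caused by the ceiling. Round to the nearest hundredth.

-24.43

Free-market equilibrium: 130 - 3Q = 104 + 3.5Q gives Q* = 4, P* = 118.
At the ceiling price 109, quantity supplied is (109 - 104)/3.5 = 1.4286; supply is the short side, so Q = 1.4286 trades at P = 109.
PS goes from (1/2)(4)(14) = 28 to 3.5714 (computed as (109 - 104)(1.4286) - (1/2)(3.5)(1.4286)^2), a change of -24.4286.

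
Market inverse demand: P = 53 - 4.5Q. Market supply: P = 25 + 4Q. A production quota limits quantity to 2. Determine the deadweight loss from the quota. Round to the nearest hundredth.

Without the quota, 53 - 4.5Q = 25 + 4Q gives Q* = 3.2941.
At Q = 2 the demand price is 53 - 4.5(2) = 44 and the supply price is 25 + 4(2) = 33.
DWL = (1/2)(gap between curves at 2) x (Q* - 2) = (1/2)(11)(1.2941) = 7.1176.

7.12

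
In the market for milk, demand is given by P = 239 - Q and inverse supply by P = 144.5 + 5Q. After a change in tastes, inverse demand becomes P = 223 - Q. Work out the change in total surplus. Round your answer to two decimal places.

-230.67

Initial equilibrium: Q_0 = 15.75, P_0 = 223.25; CS_0 = (1/2)(15.75)(15.75) = 124.0312, PS_0 = (1/2)(15.75)(78.75) = 620.1562.
New equilibrium: 223 - Q = 144.5 + 5Q gives Q_1 = 13.0833, P_1 = 209.9167; CS_1 = 85.5868, PS_1 = 427.934.
Change in total surplus = (85.5868 + 427.934) - (124.0312 + 620.1562) = -230.6667.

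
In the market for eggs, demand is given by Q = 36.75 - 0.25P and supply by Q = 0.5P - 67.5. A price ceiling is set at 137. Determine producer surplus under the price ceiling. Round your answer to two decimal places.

Rewriting demand in inverse form: P = 147 - 4Q.
Rewriting supply in inverse form: P = 135 + 2Q.
Without the control, 147 - 4Q = 135 + 2Q so Q* = 2 and P* = 139.
At the ceiling price 137, quantity supplied is (137 - 135)/2 = 1; supply is the short side, so Q = 1 trades at P = 137.
PS is the triangle above supply below 137: (1/2)(1)(137 - 135) = 1.

1.00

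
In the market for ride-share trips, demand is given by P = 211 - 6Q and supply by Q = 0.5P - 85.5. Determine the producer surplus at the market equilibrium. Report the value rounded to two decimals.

25.00

Rewriting supply in inverse form: P = 171 + 2Q.
Equilibrium: 211 - 6Q = 171 + 2Q, so Q* = 5 and P* = 181.
The supply curve's price intercept is 171, so PS = (1/2)(Q*)(P* - 171) = (1/2)(5)(10) = 25.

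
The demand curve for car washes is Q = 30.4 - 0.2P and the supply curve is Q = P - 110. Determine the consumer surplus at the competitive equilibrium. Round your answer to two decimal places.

122.50

Rewriting demand in inverse form: P = 152 - 5Q.
Rewriting supply in inverse form: P = 110 + Q.
Set 152 - 5Q = 110 + Q, which gives 42 = 6Q, so Q* = 7 and P* = 152 - 5(7) = 117.
CS is the area between the demand curve and P* from 0 to Q*: (1/2)(7)(35) = 122.5.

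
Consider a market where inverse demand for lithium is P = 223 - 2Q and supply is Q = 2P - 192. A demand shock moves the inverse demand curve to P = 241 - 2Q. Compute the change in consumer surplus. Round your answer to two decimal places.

Rewriting supply in inverse form: P = 96 + 0.5Q.
Initial equilibrium: Q_0 = 50.8, P_0 = 121.4; CS_0 = (1/2)(50.8)(101.6) = 2580.64, PS_0 = (1/2)(50.8)(25.4) = 645.16.
New equilibrium: 241 - 2Q = 96 + 0.5Q gives Q_1 = 58, P_1 = 125; CS_1 = 3364, PS_1 = 841.
Change in consumer surplus = 3364 - 2580.64 = 783.36.

783.36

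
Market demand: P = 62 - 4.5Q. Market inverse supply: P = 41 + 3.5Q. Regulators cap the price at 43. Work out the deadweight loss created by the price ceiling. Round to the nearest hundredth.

16.87

Free-market equilibrium: 62 - 4.5Q = 41 + 3.5Q gives Q* = 2.625, P* = 50.1875.
At the ceiling price 43, quantity supplied is (43 - 41)/3.5 = 0.5714; supply is the short side, so Q = 0.5714 trades at P = 43.
At Q = 0.5714 the demand price is 59.4286 and the supply price is 43. Deadweight loss is the triangle between the curves from 0.5714 to 2.625: (1/2)(59.4286 - 43)(2.625 - 0.5714) = 16.8686.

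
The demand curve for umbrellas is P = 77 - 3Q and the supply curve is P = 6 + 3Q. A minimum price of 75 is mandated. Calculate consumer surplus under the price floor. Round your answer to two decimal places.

0.67

Without the control, 77 - 3Q = 6 + 3Q so Q* = 11.8333 and P* = 41.5.
At the floor price 75, quantity demanded is (77 - 75)/3 = 0.6667; demand is the short side, so Q = 0.6667 trades at P = 75.
CS is the triangle under demand above 75: (1/2)(0.6667)(77 - 75) = 0.6667.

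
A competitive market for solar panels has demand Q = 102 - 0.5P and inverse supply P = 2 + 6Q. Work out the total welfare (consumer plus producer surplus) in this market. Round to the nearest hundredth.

Rewriting demand in inverse form: P = 204 - 2Q.
Setting demand equal to supply, 202 = 8Q, so Q* = 25.25 and P* = 153.5.
CS = (1/2)(25.25)(50.5) = 637.5625 and PS = (1/2)(25.25)(151.5) = 1912.6875, so total surplus = 2550.25.

2550.25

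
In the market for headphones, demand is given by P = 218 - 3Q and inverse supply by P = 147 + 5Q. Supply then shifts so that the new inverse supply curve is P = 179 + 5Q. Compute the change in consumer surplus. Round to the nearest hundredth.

-82.50

Initial equilibrium: Q_0 = 8.875, P_0 = 191.375; CS_0 = (1/2)(8.875)(26.625) = 118.1484, PS_0 = (1/2)(8.875)(44.375) = 196.9141.
New equilibrium: 218 - 3Q = 179 + 5Q gives Q_1 = 4.875, P_1 = 203.375; CS_1 = 35.6484, PS_1 = 59.4141.
Change in consumer surplus = 35.6484 - 118.1484 = -82.5.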